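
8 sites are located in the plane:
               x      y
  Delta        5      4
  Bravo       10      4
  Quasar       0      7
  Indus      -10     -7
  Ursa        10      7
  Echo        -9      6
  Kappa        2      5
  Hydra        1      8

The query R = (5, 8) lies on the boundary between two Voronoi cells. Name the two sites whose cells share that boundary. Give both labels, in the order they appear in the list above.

Delta and Hydra

Squared distances from R to each site:
d²(R, Delta) = 0 + 16 = 16
d²(R, Bravo) = 25 + 16 = 41
d²(R, Quasar) = 25 + 1 = 26
d²(R, Indus) = 225 + 225 = 450
d²(R, Ursa) = 25 + 1 = 26
d²(R, Echo) = 196 + 4 = 200
d²(R, Kappa) = 9 + 9 = 18
d²(R, Hydra) = 16 + 0 = 16
R is equidistant from Delta and Hydra (both at squared distance 16), and every other site is strictly farther — so R lies on the Delta–Hydra Voronoi edge.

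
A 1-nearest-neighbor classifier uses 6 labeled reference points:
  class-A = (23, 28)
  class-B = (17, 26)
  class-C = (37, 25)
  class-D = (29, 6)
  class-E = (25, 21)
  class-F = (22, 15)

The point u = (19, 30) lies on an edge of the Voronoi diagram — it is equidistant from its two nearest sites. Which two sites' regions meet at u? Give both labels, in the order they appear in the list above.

class-A and class-B

Squared distances from u to each site:
d²(u, class-A) = (19−23)² + (30−28)² = 16 + 4 = 20
d²(u, class-B) = (19−17)² + (30−26)² = 4 + 16 = 20
d²(u, class-C) = (19−37)² + (30−25)² = 324 + 25 = 349
d²(u, class-D) = (19−29)² + (30−6)² = 100 + 576 = 676
d²(u, class-E) = (19−25)² + (30−21)² = 36 + 81 = 117
d²(u, class-F) = (19−22)² + (30−15)² = 9 + 225 = 234
u is equidistant from class-A and class-B (both at squared distance 20), and every other site is strictly farther — so u lies on the class-A–class-B Voronoi edge.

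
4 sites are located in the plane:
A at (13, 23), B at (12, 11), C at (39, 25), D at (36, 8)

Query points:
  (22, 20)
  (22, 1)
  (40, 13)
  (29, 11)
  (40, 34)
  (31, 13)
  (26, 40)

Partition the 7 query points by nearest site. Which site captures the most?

(22, 20) — d² to each: A:90, B:181, C:314, D:340 → nearest is A
(22, 1) — d² to each: A:565, B:200, C:865, D:245 → nearest is B
(40, 13) — d² to each: A:829, B:788, C:145, D:41 → nearest is D
(29, 11) — d² to each: A:400, B:289, C:296, D:58 → nearest is D
(40, 34) — d² to each: A:850, B:1313, C:82, D:692 → nearest is C
(31, 13) — d² to each: A:424, B:365, C:208, D:50 → nearest is D
(26, 40) — d² to each: A:458, B:1037, C:394, D:1124 → nearest is C
Tally — A:1, B:1, C:2, D:3. D captures the most (3).

D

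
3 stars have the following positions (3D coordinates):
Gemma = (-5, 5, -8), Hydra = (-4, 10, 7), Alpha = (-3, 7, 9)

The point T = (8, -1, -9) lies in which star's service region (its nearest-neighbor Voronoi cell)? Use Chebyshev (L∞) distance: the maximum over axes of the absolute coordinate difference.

d(T, Gemma) = max(13, 6, 1) = 13
d(T, Hydra) = max(12, 11, 16) = 16
d(T, Alpha) = max(11, 8, 18) = 18
Gemma is nearest.

Gemma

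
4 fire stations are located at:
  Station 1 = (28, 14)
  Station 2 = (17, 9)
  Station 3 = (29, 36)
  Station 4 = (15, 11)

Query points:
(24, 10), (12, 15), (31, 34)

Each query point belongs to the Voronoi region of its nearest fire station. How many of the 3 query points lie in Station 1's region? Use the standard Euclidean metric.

(24, 10) — d² to each: Station 1:32, Station 2:50, Station 3:701, Station 4:82 → nearest is Station 1
(12, 15) — d² to each: Station 1:257, Station 2:61, Station 3:730, Station 4:25 → nearest is Station 4
(31, 34) — d² to each: Station 1:409, Station 2:821, Station 3:8, Station 4:785 → nearest is Station 3
1 of the 3 points has Station 1 as nearest.

1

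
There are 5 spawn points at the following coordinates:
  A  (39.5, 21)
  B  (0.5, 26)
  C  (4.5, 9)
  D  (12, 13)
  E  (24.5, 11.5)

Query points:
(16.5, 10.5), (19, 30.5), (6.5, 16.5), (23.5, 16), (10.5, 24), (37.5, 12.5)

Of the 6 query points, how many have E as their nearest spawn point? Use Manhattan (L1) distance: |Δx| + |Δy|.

1

(16.5, 10.5) — d to each: A:33.5, B:31.5, C:13.5, D:7, E:9 → nearest is D
(19, 30.5) — d to each: A:30, B:23, C:36, D:24.5, E:24.5 → nearest is B
(6.5, 16.5) — d to each: A:37.5, B:15.5, C:9.5, D:9, E:23 → nearest is D
(23.5, 16) — d to each: A:21, B:33, C:26, D:14.5, E:5.5 → nearest is E
(10.5, 24) — d to each: A:32, B:12, C:21, D:12.5, E:26.5 → nearest is B
(37.5, 12.5) — d to each: A:10.5, B:50.5, C:36.5, D:26, E:14 → nearest is A
1 of the 6 points has E as nearest.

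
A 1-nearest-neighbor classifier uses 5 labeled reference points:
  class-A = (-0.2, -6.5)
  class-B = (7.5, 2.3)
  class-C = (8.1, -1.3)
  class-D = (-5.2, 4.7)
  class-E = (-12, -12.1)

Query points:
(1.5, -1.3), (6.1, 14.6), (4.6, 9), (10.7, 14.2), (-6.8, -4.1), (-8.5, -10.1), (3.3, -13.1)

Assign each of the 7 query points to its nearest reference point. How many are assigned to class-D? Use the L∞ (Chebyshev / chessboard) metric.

1

(1.5, -1.3) — d to each: class-A:5.2, class-B:6, class-C:6.6, class-D:6.7, class-E:13.5 → nearest is class-A
(6.1, 14.6) — d to each: class-A:21.1, class-B:12.3, class-C:15.9, class-D:11.3, class-E:26.7 → nearest is class-D
(4.6, 9) — d to each: class-A:15.5, class-B:6.7, class-C:10.3, class-D:9.8, class-E:21.1 → nearest is class-B
(10.7, 14.2) — d to each: class-A:20.7, class-B:11.9, class-C:15.5, class-D:15.9, class-E:26.3 → nearest is class-B
(-6.8, -4.1) — d to each: class-A:6.6, class-B:14.3, class-C:14.9, class-D:8.8, class-E:8 → nearest is class-A
(-8.5, -10.1) — d to each: class-A:8.3, class-B:16, class-C:16.6, class-D:14.8, class-E:3.5 → nearest is class-E
(3.3, -13.1) — d to each: class-A:6.6, class-B:15.4, class-C:11.8, class-D:17.8, class-E:15.3 → nearest is class-A
1 of the 7 points has class-D as nearest.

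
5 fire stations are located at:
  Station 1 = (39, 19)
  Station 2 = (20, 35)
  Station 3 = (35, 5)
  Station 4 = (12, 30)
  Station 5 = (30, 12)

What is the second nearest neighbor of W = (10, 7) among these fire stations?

Station 4

Compare squared distances (the ordering matches that of the actual distances):
d²(W, Station 1) = (10−39)² + (7−19)² = 841 + 144 = 985
d²(W, Station 2) = (10−20)² + (7−35)² = 100 + 784 = 884
d²(W, Station 3) = (10−35)² + (7−5)² = 625 + 4 = 629
d²(W, Station 4) = (10−12)² + (7−30)² = 4 + 529 = 533
d²(W, Station 5) = (10−30)² + (7−12)² = 400 + 25 = 425
Sorted ascending: Station 5, Station 4, Station 3, … — the second-nearest is Station 4.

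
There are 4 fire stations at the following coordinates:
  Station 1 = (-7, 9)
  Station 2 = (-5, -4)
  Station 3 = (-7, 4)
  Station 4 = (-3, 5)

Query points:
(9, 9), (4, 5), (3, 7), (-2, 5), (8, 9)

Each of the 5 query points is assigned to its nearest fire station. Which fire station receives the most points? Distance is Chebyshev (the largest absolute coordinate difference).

Station 4

(9, 9) — d to each: Station 1:16, Station 2:14, Station 3:16, Station 4:12 → nearest is Station 4
(4, 5) — d to each: Station 1:11, Station 2:9, Station 3:11, Station 4:7 → nearest is Station 4
(3, 7) — d to each: Station 1:10, Station 2:11, Station 3:10, Station 4:6 → nearest is Station 4
(-2, 5) — d to each: Station 1:5, Station 2:9, Station 3:5, Station 4:1 → nearest is Station 4
(8, 9) — d to each: Station 1:15, Station 2:13, Station 3:15, Station 4:11 → nearest is Station 4
Tally — Station 4:5. Station 4 captures the most (5).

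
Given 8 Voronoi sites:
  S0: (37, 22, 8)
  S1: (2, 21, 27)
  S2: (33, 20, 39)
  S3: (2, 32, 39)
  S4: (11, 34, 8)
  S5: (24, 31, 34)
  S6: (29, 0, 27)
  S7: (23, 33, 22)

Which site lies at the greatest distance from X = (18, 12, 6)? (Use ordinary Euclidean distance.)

Compare squared distances (the ordering matches that of the actual distances):
|XS0|² = (18−37)² + (12−22)² + (6−8)² = 361 + 100 + 4 = 465
|XS1|² = (18−2)² + (12−21)² + (6−27)² = 256 + 81 + 441 = 778
|XS2|² = (18−33)² + (12−20)² + (6−39)² = 225 + 64 + 1089 = 1378
|XS3|² = (18−2)² + (12−32)² + (6−39)² = 256 + 400 + 1089 = 1745
|XS4|² = (18−11)² + (12−34)² + (6−8)² = 49 + 484 + 4 = 537
|XS5|² = (18−24)² + (12−31)² + (6−34)² = 36 + 361 + 784 = 1181
|XS6|² = (18−29)² + (12−0)² + (6−27)² = 121 + 144 + 441 = 706
|XS7|² = (18−23)² + (12−33)² + (6−22)² = 25 + 441 + 256 = 722
The largest is to S3.

S3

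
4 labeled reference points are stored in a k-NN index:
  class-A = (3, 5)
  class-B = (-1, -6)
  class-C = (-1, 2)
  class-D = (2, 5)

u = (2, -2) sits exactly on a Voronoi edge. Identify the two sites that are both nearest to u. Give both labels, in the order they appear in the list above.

Squared distances from u to each site:
d²(u, class-A) = (2−3)² + (-2−5)² = 1 + 49 = 50
d²(u, class-B) = (2−(-1))² + (-2−(-6))² = 9 + 16 = 25
d²(u, class-C) = (2−(-1))² + (-2−2)² = 9 + 16 = 25
d²(u, class-D) = (2−2)² + (-2−5)² = 0 + 49 = 49
u is equidistant from class-B and class-C (both at squared distance 25), and every other site is strictly farther — so u lies on the class-B–class-C Voronoi edge.

class-B and class-C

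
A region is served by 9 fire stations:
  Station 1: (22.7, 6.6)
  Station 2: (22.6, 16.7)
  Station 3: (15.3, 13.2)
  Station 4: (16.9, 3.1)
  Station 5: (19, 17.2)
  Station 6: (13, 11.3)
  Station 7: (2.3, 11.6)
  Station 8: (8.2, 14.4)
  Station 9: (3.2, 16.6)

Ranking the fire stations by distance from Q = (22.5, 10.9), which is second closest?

Since √ is increasing, it suffices to compare squared distances:
d²(Q, Station 1) = 0.04 + 18.49 = 18.53
d²(Q, Station 2) = 0.01 + 33.64 = 33.65
d²(Q, Station 3) = 51.84 + 5.29 = 57.13
d²(Q, Station 4) = 31.36 + 60.84 = 92.2
d²(Q, Station 5) = 12.25 + 39.69 = 51.94
d²(Q, Station 6) = 90.25 + 0.16 = 90.41
d²(Q, Station 7) = 408.04 + 0.49 = 408.53
d²(Q, Station 8) = 204.49 + 12.25 = 216.74
d²(Q, Station 9) = 372.49 + 32.49 = 404.98
Sorted ascending: Station 1, Station 2, Station 5, … — the second-nearest is Station 2.

Station 2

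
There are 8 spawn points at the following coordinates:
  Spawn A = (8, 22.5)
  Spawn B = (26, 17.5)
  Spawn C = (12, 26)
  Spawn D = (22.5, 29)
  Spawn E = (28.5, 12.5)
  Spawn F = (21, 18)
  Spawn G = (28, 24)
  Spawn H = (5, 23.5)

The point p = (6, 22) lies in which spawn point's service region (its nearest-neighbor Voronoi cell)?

Compare squared distances (the ordering matches that of the actual distances):
d²(p, Spawn A) = 4 + 0.25 = 4.25
d²(p, Spawn B) = 400 + 20.25 = 420.25
d²(p, Spawn C) = 36 + 16 = 52
d²(p, Spawn D) = 272.25 + 49 = 321.25
d²(p, Spawn E) = 506.25 + 90.25 = 596.5
d²(p, Spawn F) = 225 + 16 = 241
d²(p, Spawn G) = 484 + 4 = 488
d²(p, Spawn H) = 1 + 2.25 = 3.25
Minimum is at Spawn H.

Spawn H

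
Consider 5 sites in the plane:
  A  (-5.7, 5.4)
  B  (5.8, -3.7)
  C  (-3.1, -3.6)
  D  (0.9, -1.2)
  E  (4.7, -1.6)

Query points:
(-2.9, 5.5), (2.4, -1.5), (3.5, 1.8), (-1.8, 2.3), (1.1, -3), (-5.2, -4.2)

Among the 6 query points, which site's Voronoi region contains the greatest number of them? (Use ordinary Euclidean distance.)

D

(-2.9, 5.5) — d² to each: A:7.85, B:160.33, C:82.85, D:59.33, E:108.17 → nearest is A
(2.4, -1.5) — d² to each: A:113.22, B:16.4, C:34.66, D:2.34, E:5.3 → nearest is D
(3.5, 1.8) — d² to each: A:97.6, B:35.54, C:72.72, D:15.76, E:13 → nearest is E
(-1.8, 2.3) — d² to each: A:24.82, B:93.76, C:36.5, D:19.54, E:57.46 → nearest is D
(1.1, -3) — d² to each: A:116.8, B:22.58, C:18, D:3.28, E:14.92 → nearest is D
(-5.2, -4.2) — d² to each: A:92.41, B:121.25, C:4.77, D:46.21, E:104.77 → nearest is C
Tally — A:1, C:1, D:3, E:1. D captures the most (3).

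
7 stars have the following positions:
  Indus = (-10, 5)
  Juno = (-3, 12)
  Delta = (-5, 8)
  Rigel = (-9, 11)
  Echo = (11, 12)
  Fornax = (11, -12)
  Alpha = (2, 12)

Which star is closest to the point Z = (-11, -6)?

Indus

Compare squared distances (the ordering matches that of the actual distances):
d²(Z, Indus) = (-11−(-10))² + (-6−5)² = 1 + 121 = 122
d²(Z, Juno) = (-11−(-3))² + (-6−12)² = 64 + 324 = 388
d²(Z, Delta) = (-11−(-5))² + (-6−8)² = 36 + 196 = 232
d²(Z, Rigel) = (-11−(-9))² + (-6−11)² = 4 + 289 = 293
d²(Z, Echo) = (-11−11)² + (-6−12)² = 484 + 324 = 808
d²(Z, Fornax) = (-11−11)² + (-6−(-12))² = 484 + 36 = 520
d²(Z, Alpha) = (-11−2)² + (-6−12)² = 169 + 324 = 493
Minimum is at Indus.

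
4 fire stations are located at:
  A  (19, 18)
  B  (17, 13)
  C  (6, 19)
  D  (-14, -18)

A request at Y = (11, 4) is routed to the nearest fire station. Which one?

Compare squared distances (the ordering matches that of the actual distances):
|YA|² = 64 + 196 = 260
|YB|² = 36 + 81 = 117
|YC|² = 25 + 225 = 250
|YD|² = 625 + 484 = 1109
B is nearest.

B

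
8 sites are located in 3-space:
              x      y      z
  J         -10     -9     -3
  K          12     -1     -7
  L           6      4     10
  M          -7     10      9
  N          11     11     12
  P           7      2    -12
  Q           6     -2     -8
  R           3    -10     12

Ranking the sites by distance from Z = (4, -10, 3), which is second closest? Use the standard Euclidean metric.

Q

Since √ is increasing, it suffices to compare squared distances:
|ZJ|² = (4−(-10))² + (-10−(-9))² + (3−(-3))² = 196 + 1 + 36 = 233
|ZK|² = (4−12)² + (-10−(-1))² + (3−(-7))² = 64 + 81 + 100 = 245
|ZL|² = (4−6)² + (-10−4)² + (3−10)² = 4 + 196 + 49 = 249
|ZM|² = (4−(-7))² + (-10−10)² + (3−9)² = 121 + 400 + 36 = 557
|ZN|² = (4−11)² + (-10−11)² + (3−12)² = 49 + 441 + 81 = 571
|ZP|² = (4−7)² + (-10−2)² + (3−(-12))² = 9 + 144 + 225 = 378
|ZQ|² = (4−6)² + (-10−(-2))² + (3−(-8))² = 4 + 64 + 121 = 189
|ZR|² = (4−3)² + (-10−(-10))² + (3−12)² = 1 + 0 + 81 = 82
Sorted ascending: R, Q, J, … — the second-nearest is Q.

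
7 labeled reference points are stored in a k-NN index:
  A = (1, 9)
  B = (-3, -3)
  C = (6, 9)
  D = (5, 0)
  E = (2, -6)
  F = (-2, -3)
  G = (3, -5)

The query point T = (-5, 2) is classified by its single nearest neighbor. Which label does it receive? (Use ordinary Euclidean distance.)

B

Squared Euclidean distances:
|TA|² = (-5−1)² + (2−9)² = 36 + 49 = 85
|TB|² = (-5−(-3))² + (2−(-3))² = 4 + 25 = 29
|TC|² = (-5−6)² + (2−9)² = 121 + 49 = 170
|TD|² = (-5−5)² + (2−0)² = 100 + 4 = 104
|TE|² = (-5−2)² + (2−(-6))² = 49 + 64 = 113
|TF|² = (-5−(-2))² + (2−(-3))² = 9 + 25 = 34
|TG|² = (-5−3)² + (2−(-5))² = 64 + 49 = 113
B is nearest.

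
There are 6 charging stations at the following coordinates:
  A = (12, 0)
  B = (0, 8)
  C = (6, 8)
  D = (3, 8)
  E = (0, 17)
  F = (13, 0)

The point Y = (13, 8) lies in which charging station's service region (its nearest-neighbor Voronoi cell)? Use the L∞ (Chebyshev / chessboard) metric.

C

d(Y,A) = max(1, 8) = 8
d(Y,B) = max(13, 0) = 13
d(Y,C) = max(7, 0) = 7
d(Y,D) = max(10, 0) = 10
d(Y,E) = max(13, 9) = 13
d(Y,F) = max(0, 8) = 8
Minimum is at C.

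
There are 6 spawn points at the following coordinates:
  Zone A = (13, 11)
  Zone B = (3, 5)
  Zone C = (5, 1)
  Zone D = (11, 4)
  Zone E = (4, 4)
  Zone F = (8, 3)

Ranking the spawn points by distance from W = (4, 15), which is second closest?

Since √ is increasing, it suffices to compare squared distances:
d²(W, Zone A) = (4−13)² + (15−11)² = 81 + 16 = 97
d²(W, Zone B) = (4−3)² + (15−5)² = 1 + 100 = 101
d²(W, Zone C) = (4−5)² + (15−1)² = 1 + 196 = 197
d²(W, Zone D) = (4−11)² + (15−4)² = 49 + 121 = 170
d²(W, Zone E) = (4−4)² + (15−4)² = 0 + 121 = 121
d²(W, Zone F) = (4−8)² + (15−3)² = 16 + 144 = 160
Sorted ascending: Zone A, Zone B, Zone E, … — the second-nearest is Zone B.

Zone B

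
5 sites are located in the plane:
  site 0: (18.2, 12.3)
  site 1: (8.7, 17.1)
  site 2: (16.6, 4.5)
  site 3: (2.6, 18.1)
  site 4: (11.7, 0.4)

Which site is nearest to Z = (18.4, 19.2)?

Since √ is increasing, it suffices to compare squared distances:
d²(Z, site 0) = (18.4−18.2)² + (19.2−12.3)² = 0.04 + 47.61 = 47.65
d²(Z, site 1) = (18.4−8.7)² + (19.2−17.1)² = 94.09 + 4.41 = 98.5
d²(Z, site 2) = (18.4−16.6)² + (19.2−4.5)² = 3.24 + 216.09 = 219.33
d²(Z, site 3) = (18.4−2.6)² + (19.2−18.1)² = 249.64 + 1.21 = 250.85
d²(Z, site 4) = (18.4−11.7)² + (19.2−0.4)² = 44.89 + 353.44 = 398.33
site 0 is nearest.

site 0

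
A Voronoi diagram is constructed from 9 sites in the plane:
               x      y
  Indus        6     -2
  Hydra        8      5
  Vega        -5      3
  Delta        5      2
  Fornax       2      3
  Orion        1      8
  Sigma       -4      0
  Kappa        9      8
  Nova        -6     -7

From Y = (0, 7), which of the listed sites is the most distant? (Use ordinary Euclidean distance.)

Nova

Compare squared distances (the ordering matches that of the actual distances):
d²(Y, Indus) = 36 + 81 = 117
d²(Y, Hydra) = 64 + 4 = 68
d²(Y, Vega) = 25 + 16 = 41
d²(Y, Delta) = 25 + 25 = 50
d²(Y, Fornax) = 4 + 16 = 20
d²(Y, Orion) = 1 + 1 = 2
d²(Y, Sigma) = 16 + 49 = 65
d²(Y, Kappa) = 81 + 1 = 82
d²(Y, Nova) = 36 + 196 = 232
The largest is to Nova.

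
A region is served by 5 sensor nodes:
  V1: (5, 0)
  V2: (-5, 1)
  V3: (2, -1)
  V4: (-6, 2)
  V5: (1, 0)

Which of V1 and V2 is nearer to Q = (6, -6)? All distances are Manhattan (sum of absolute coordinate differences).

V1

d(Q,V1) = |6−5| + |-6−0| = 1 + 6 = 7
d(Q,V2) = |6−(-5)| + |-6−1| = 11 + 7 = 18
7 < 18, so V1 is closer.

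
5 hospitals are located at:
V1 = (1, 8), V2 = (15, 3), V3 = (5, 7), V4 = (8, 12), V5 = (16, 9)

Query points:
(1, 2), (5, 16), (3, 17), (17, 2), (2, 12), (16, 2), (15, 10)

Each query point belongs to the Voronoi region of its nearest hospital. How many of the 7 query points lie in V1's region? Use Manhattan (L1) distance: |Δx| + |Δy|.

(1, 2) — d to each: V1:6, V2:15, V3:9, V4:17, V5:22 → nearest is V1
(5, 16) — d to each: V1:12, V2:23, V3:9, V4:7, V5:18 → nearest is V4
(3, 17) — d to each: V1:11, V2:26, V3:12, V4:10, V5:21 → nearest is V4
(17, 2) — d to each: V1:22, V2:3, V3:17, V4:19, V5:8 → nearest is V2
(2, 12) — d to each: V1:5, V2:22, V3:8, V4:6, V5:17 → nearest is V1
(16, 2) — d to each: V1:21, V2:2, V3:16, V4:18, V5:7 → nearest is V2
(15, 10) — d to each: V1:16, V2:7, V3:13, V4:9, V5:2 → nearest is V5
2 of the 7 points have V1 as nearest.

2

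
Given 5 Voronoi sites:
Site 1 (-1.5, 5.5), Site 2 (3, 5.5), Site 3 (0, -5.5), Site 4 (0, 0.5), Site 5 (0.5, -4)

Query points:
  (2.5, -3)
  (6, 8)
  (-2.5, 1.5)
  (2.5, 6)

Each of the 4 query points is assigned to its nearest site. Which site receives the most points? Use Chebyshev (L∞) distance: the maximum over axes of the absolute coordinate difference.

Site 2

(2.5, -3) — d to each: Site 1:8.5, Site 2:8.5, Site 3:2.5, Site 4:3.5, Site 5:2 → nearest is Site 5
(6, 8) — d to each: Site 1:7.5, Site 2:3, Site 3:13.5, Site 4:7.5, Site 5:12 → nearest is Site 2
(-2.5, 1.5) — d to each: Site 1:4, Site 2:5.5, Site 3:7, Site 4:2.5, Site 5:5.5 → nearest is Site 4
(2.5, 6) — d to each: Site 1:4, Site 2:0.5, Site 3:11.5, Site 4:5.5, Site 5:10 → nearest is Site 2
Tally — Site 2:2, Site 4:1, Site 5:1. Site 2 captures the most (2).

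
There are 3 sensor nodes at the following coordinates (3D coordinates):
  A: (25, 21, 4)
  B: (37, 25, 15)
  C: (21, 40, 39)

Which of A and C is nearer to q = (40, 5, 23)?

Compare squared distances:
|qA|² = (40−25)² + (5−21)² + (23−4)² = 225 + 256 + 361 = 842
|qC|² = (40−21)² + (5−40)² + (23−39)² = 361 + 1225 + 256 = 1842
842 < 1842, so A is closer.

A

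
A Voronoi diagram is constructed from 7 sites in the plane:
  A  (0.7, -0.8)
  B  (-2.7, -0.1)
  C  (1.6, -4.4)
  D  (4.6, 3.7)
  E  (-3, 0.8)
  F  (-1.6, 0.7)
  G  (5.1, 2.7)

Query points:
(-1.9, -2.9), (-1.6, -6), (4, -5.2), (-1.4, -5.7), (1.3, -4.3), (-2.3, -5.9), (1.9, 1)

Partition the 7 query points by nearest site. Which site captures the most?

(-1.9, -2.9) — d² to each: A:11.17, B:8.48, C:14.5, D:85.81, E:14.9, F:13.05, G:80.36 → nearest is B
(-1.6, -6) — d² to each: A:32.33, B:36.02, C:12.8, D:132.53, E:48.2, F:44.89, G:120.58 → nearest is C
(4, -5.2) — d² to each: A:30.25, B:70.9, C:6.4, D:79.57, E:85, F:66.17, G:63.62 → nearest is C
(-1.4, -5.7) — d² to each: A:28.42, B:33.05, C:10.69, D:124.36, E:44.81, F:41, G:112.81 → nearest is C
(1.3, -4.3) — d² to each: A:12.61, B:33.64, C:0.1, D:74.89, E:44.5, F:33.41, G:63.44 → nearest is C
(-2.3, -5.9) — d² to each: A:35.01, B:33.8, C:17.46, D:139.77, E:45.38, F:44.05, G:128.72 → nearest is C
(1.9, 1) — d² to each: A:4.68, B:22.37, C:29.25, D:14.58, E:24.05, F:12.34, G:13.13 → nearest is A
Tally — A:1, B:1, C:5. C captures the most (5).

C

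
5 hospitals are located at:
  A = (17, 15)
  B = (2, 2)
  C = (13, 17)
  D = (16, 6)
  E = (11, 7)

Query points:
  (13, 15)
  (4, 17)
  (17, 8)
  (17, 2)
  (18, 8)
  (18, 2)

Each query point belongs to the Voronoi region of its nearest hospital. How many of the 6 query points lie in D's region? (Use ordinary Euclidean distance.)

4

(13, 15) — d² to each: A:16, B:290, C:4, D:90, E:68 → nearest is C
(4, 17) — d² to each: A:173, B:229, C:81, D:265, E:149 → nearest is C
(17, 8) — d² to each: A:49, B:261, C:97, D:5, E:37 → nearest is D
(17, 2) — d² to each: A:169, B:225, C:241, D:17, E:61 → nearest is D
(18, 8) — d² to each: A:50, B:292, C:106, D:8, E:50 → nearest is D
(18, 2) — d² to each: A:170, B:256, C:250, D:20, E:74 → nearest is D
4 of the 6 points have D as nearest.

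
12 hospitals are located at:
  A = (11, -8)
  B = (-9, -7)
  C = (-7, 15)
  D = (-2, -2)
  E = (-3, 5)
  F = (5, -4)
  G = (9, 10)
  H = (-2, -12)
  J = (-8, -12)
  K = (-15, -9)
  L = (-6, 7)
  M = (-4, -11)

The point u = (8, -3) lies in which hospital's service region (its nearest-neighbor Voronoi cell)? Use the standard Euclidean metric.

Compare squared distances (the ordering matches that of the actual distances):
|uA|² = (8−11)² + (-3−(-8))² = 9 + 25 = 34
|uB|² = (8−(-9))² + (-3−(-7))² = 289 + 16 = 305
|uC|² = (8−(-7))² + (-3−15)² = 225 + 324 = 549
|uD|² = (8−(-2))² + (-3−(-2))² = 100 + 1 = 101
|uE|² = (8−(-3))² + (-3−5)² = 121 + 64 = 185
|uF|² = (8−5)² + (-3−(-4))² = 9 + 1 = 10
|uG|² = (8−9)² + (-3−10)² = 1 + 169 = 170
|uH|² = (8−(-2))² + (-3−(-12))² = 100 + 81 = 181
|uJ|² = (8−(-8))² + (-3−(-12))² = 256 + 81 = 337
|uK|² = (8−(-15))² + (-3−(-9))² = 529 + 36 = 565
|uL|² = (8−(-6))² + (-3−7)² = 196 + 100 = 296
|uM|² = (8−(-4))² + (-3−(-11))² = 144 + 64 = 208
Minimum is at F.

F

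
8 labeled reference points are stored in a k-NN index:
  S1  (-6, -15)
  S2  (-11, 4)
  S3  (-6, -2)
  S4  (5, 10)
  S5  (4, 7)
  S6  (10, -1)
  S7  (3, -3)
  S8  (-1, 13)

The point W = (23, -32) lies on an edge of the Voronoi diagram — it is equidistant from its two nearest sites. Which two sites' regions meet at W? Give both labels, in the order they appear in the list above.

Squared distances from W to each site:
|WS1|² = (23−(-6))² + (-32−(-15))² = 841 + 289 = 1130
|WS2|² = (23−(-11))² + (-32−4)² = 1156 + 1296 = 2452
|WS3|² = (23−(-6))² + (-32−(-2))² = 841 + 900 = 1741
|WS4|² = (23−5)² + (-32−10)² = 324 + 1764 = 2088
|WS5|² = (23−4)² + (-32−7)² = 361 + 1521 = 1882
|WS6|² = (23−10)² + (-32−(-1))² = 169 + 961 = 1130
|WS7|² = (23−3)² + (-32−(-3))² = 400 + 841 = 1241
|WS8|² = (23−(-1))² + (-32−13)² = 576 + 2025 = 2601
W is equidistant from S1 and S6 (both at squared distance 1130), and every other site is strictly farther — so W lies on the S1–S6 Voronoi edge.

S1 and S6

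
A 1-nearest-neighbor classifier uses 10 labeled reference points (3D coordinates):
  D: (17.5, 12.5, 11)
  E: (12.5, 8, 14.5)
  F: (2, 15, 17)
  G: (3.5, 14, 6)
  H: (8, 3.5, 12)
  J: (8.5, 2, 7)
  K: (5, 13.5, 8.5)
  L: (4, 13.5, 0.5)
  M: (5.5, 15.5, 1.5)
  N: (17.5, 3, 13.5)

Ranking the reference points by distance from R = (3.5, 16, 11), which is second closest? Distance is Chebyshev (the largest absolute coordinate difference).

d(R,D) = max(14, 3.5, 0) = 14
d(R,E) = max(9, 8, 3.5) = 9
d(R,F) = max(1.5, 1, 6) = 6
d(R,G) = max(0, 2, 5) = 5
d(R,H) = max(4.5, 12.5, 1) = 12.5
d(R,J) = max(5, 14, 4) = 14
d(R,K) = max(1.5, 2.5, 2.5) = 2.5
d(R,L) = max(0.5, 2.5, 10.5) = 10.5
d(R,M) = max(2, 0.5, 9.5) = 9.5
d(R,N) = max(14, 13, 2.5) = 14
Sorted ascending: K, G, F, … — the second-nearest is G.

G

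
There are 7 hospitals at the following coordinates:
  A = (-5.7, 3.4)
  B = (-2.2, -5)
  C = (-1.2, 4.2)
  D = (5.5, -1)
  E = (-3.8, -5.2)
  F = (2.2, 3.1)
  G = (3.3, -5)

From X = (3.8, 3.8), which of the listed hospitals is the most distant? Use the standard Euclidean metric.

E

Since √ is increasing, it suffices to compare squared distances:
|XA|² = (3.8−(-5.7))² + (3.8−3.4)² = 90.25 + 0.16 = 90.41
|XB|² = (3.8−(-2.2))² + (3.8−(-5))² = 36 + 77.44 = 113.44
|XC|² = (3.8−(-1.2))² + (3.8−4.2)² = 25 + 0.16 = 25.16
|XD|² = (3.8−5.5)² + (3.8−(-1))² = 2.89 + 23.04 = 25.93
|XE|² = (3.8−(-3.8))² + (3.8−(-5.2))² = 57.76 + 81 = 138.76
|XF|² = (3.8−2.2)² + (3.8−3.1)² = 2.56 + 0.49 = 3.05
|XG|² = (3.8−3.3)² + (3.8−(-5))² = 0.25 + 77.44 = 77.69
The largest is to E.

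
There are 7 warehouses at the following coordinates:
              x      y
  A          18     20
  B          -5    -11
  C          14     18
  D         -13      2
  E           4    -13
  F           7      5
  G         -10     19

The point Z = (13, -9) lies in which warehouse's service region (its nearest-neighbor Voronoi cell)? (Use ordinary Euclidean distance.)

E

Squared Euclidean distances:
|ZA|² = 25 + 841 = 866
|ZB|² = 324 + 4 = 328
|ZC|² = 1 + 729 = 730
|ZD|² = 676 + 121 = 797
|ZE|² = 81 + 16 = 97
|ZF|² = 36 + 196 = 232
|ZG|² = 529 + 784 = 1313
Minimum is at E.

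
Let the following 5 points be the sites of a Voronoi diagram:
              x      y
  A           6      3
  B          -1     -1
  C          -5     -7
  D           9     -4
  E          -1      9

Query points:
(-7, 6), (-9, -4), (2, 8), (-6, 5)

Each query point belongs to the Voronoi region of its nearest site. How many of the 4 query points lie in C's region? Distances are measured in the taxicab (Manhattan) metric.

(-7, 6) — d to each: A:16, B:13, C:15, D:26, E:9 → nearest is E
(-9, -4) — d to each: A:22, B:11, C:7, D:18, E:21 → nearest is C
(2, 8) — d to each: A:9, B:12, C:22, D:19, E:4 → nearest is E
(-6, 5) — d to each: A:14, B:11, C:13, D:24, E:9 → nearest is E
1 of the 4 points has C as nearest.

1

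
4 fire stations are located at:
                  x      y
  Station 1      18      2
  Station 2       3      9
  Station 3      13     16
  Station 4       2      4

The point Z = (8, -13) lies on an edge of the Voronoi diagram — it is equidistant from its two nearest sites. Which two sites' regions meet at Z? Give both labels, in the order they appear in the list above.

Squared distances from Z to each site:
d²(Z, Station 1) = (8−18)² + (-13−2)² = 100 + 225 = 325
d²(Z, Station 2) = (8−3)² + (-13−9)² = 25 + 484 = 509
d²(Z, Station 3) = (8−13)² + (-13−16)² = 25 + 841 = 866
d²(Z, Station 4) = (8−2)² + (-13−4)² = 36 + 289 = 325
Z is equidistant from Station 1 and Station 4 (both at squared distance 325), and every other site is strictly farther — so Z lies on the Station 1–Station 4 Voronoi edge.

Station 1 and Station 4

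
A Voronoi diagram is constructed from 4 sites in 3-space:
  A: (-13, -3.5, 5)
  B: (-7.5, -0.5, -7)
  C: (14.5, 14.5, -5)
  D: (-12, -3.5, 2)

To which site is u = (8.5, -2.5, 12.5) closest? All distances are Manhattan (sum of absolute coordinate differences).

d(u,A) = |8.5−(-13)| + |-2.5−(-3.5)| + |12.5−5| = 21.5 + 1 + 7.5 = 30
d(u,B) = |8.5−(-7.5)| + |-2.5−(-0.5)| + |12.5−(-7)| = 16 + 2 + 19.5 = 37.5
d(u,C) = |8.5−14.5| + |-2.5−14.5| + |12.5−(-5)| = 6 + 17 + 17.5 = 40.5
d(u,D) = |8.5−(-12)| + |-2.5−(-3.5)| + |12.5−2| = 20.5 + 1 + 10.5 = 32
Minimum is at A.

A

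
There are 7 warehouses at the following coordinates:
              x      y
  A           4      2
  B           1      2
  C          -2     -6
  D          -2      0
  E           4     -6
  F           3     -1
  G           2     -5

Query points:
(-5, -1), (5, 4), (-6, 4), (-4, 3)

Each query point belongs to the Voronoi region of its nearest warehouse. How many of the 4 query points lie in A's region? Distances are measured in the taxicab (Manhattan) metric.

(-5, -1) — d to each: A:12, B:9, C:8, D:4, E:14, F:8, G:11 → nearest is D
(5, 4) — d to each: A:3, B:6, C:17, D:11, E:11, F:7, G:12 → nearest is A
(-6, 4) — d to each: A:12, B:9, C:14, D:8, E:20, F:14, G:17 → nearest is D
(-4, 3) — d to each: A:9, B:6, C:11, D:5, E:17, F:11, G:14 → nearest is D
1 of the 4 points has A as nearest.

1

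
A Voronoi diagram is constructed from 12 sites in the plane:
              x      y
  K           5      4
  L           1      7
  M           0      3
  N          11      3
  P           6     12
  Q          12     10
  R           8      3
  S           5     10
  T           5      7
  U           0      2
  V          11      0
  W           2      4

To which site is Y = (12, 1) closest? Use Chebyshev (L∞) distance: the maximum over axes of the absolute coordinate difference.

V

d(Y,K) = max(7, 3) = 7
d(Y,L) = max(11, 6) = 11
d(Y,M) = max(12, 2) = 12
d(Y,N) = max(1, 2) = 2
d(Y,P) = max(6, 11) = 11
d(Y,Q) = max(0, 9) = 9
d(Y,R) = max(4, 2) = 4
d(Y,S) = max(7, 9) = 9
d(Y,T) = max(7, 6) = 7
d(Y,U) = max(12, 1) = 12
d(Y,V) = max(1, 1) = 1
d(Y,W) = max(10, 3) = 10
The smallest is to V, so Y lies in the Voronoi region of V.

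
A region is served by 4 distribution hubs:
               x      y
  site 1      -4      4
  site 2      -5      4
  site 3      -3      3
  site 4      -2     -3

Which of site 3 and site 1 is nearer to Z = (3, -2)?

Compare squared distances:
d²(Z, site 3) = (3−(-3))² + (-2−3)² = 36 + 25 = 61
d²(Z, site 1) = (3−(-4))² + (-2−4)² = 49 + 36 = 85
61 < 85, so site 3 is closer.

site 3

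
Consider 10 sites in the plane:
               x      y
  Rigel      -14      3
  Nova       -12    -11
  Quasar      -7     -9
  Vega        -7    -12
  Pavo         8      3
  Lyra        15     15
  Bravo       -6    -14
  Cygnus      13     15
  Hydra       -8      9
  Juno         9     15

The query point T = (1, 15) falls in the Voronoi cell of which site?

Compare squared distances (the ordering matches that of the actual distances):
d²(T, Rigel) = (1−(-14))² + (15−3)² = 225 + 144 = 369
d²(T, Nova) = (1−(-12))² + (15−(-11))² = 169 + 676 = 845
d²(T, Quasar) = (1−(-7))² + (15−(-9))² = 64 + 576 = 640
d²(T, Vega) = (1−(-7))² + (15−(-12))² = 64 + 729 = 793
d²(T, Pavo) = (1−8)² + (15−3)² = 49 + 144 = 193
d²(T, Lyra) = (1−15)² + (15−15)² = 196 + 0 = 196
d²(T, Bravo) = (1−(-6))² + (15−(-14))² = 49 + 841 = 890
d²(T, Cygnus) = (1−13)² + (15−15)² = 144 + 0 = 144
d²(T, Hydra) = (1−(-8))² + (15−9)² = 81 + 36 = 117
d²(T, Juno) = (1−9)² + (15−15)² = 64 + 0 = 64
The smallest is to Juno, so T lies in the Voronoi region of Juno.

Juno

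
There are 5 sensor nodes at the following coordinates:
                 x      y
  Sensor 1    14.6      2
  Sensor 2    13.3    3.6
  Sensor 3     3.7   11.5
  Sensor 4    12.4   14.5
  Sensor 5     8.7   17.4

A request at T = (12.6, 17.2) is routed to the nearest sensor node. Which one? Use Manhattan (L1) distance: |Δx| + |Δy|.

d(T, Sensor 1) = |12.6−14.6| + |17.2−2| = 2 + 15.2 = 17.2
d(T, Sensor 2) = |12.6−13.3| + |17.2−3.6| = 0.7 + 13.6 = 14.3
d(T, Sensor 3) = |12.6−3.7| + |17.2−11.5| = 8.9 + 5.7 = 14.6
d(T, Sensor 4) = |12.6−12.4| + |17.2−14.5| = 0.2 + 2.7 = 2.9
d(T, Sensor 5) = |12.6−8.7| + |17.2−17.4| = 3.9 + 0.2 = 4.1
Minimum is at Sensor 4.

Sensor 4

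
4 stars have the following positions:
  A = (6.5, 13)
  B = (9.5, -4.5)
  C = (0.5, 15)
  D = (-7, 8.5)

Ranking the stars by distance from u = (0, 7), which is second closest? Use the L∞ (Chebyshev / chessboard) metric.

d(u,A) = max(6.5, 6) = 6.5
d(u,B) = max(9.5, 11.5) = 11.5
d(u,C) = max(0.5, 8) = 8
d(u,D) = max(7, 1.5) = 7
Sorted ascending: A, D, C, … — the second-nearest is D.

D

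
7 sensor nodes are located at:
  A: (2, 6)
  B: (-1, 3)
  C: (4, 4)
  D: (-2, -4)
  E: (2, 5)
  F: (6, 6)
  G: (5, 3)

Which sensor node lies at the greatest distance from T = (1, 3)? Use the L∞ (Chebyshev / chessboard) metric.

d(T,A) = max(1, 3) = 3
d(T,B) = max(2, 0) = 2
d(T,C) = max(3, 1) = 3
d(T,D) = max(3, 7) = 7
d(T,E) = max(1, 2) = 2
d(T,F) = max(5, 3) = 5
d(T,G) = max(4, 0) = 4
The largest is to D.

D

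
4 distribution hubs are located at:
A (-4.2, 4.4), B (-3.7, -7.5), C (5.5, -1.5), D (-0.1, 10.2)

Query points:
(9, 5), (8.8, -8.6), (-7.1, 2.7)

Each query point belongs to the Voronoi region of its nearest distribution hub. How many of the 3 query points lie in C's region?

2

(9, 5) — d² to each: A:174.6, B:317.54, C:54.5, D:109.85 → nearest is C
(8.8, -8.6) — d² to each: A:338, B:157.46, C:61.3, D:432.65 → nearest is C
(-7.1, 2.7) — d² to each: A:11.3, B:115.6, C:176.4, D:105.25 → nearest is A
2 of the 3 points have C as nearest.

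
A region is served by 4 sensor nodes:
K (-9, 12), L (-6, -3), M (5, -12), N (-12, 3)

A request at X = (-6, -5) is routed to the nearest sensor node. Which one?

Squared Euclidean distances:
|XK|² = (-6−(-9))² + (-5−12)² = 9 + 289 = 298
|XL|² = (-6−(-6))² + (-5−(-3))² = 0 + 4 = 4
|XM|² = (-6−5)² + (-5−(-12))² = 121 + 49 = 170
|XN|² = (-6−(-12))² + (-5−3)² = 36 + 64 = 100
L is nearest.

L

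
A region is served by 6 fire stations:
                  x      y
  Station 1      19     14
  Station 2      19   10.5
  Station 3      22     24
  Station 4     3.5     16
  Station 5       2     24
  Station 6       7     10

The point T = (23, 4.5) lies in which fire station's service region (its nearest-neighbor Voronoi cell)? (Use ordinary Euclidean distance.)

Since √ is increasing, it suffices to compare squared distances:
d²(T, Station 1) = (23−19)² + (4.5−14)² = 16 + 90.25 = 106.25
d²(T, Station 2) = (23−19)² + (4.5−10.5)² = 16 + 36 = 52
d²(T, Station 3) = (23−22)² + (4.5−24)² = 1 + 380.25 = 381.25
d²(T, Station 4) = (23−3.5)² + (4.5−16)² = 380.25 + 132.25 = 512.5
d²(T, Station 5) = (23−2)² + (4.5−24)² = 441 + 380.25 = 821.25
d²(T, Station 6) = (23−7)² + (4.5−10)² = 256 + 30.25 = 286.25
The smallest is to Station 2, so T lies in the Voronoi region of Station 2.

Station 2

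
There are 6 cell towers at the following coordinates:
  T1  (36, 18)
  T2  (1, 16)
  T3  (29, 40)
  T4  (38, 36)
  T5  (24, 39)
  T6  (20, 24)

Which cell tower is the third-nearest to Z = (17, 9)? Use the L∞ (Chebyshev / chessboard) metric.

T1

d(Z,T1) = max(19, 9) = 19
d(Z,T2) = max(16, 7) = 16
d(Z,T3) = max(12, 31) = 31
d(Z,T4) = max(21, 27) = 27
d(Z,T5) = max(7, 30) = 30
d(Z,T6) = max(3, 15) = 15
Sorted ascending: T6, T2, T1, T4, … — the third-nearest is T1.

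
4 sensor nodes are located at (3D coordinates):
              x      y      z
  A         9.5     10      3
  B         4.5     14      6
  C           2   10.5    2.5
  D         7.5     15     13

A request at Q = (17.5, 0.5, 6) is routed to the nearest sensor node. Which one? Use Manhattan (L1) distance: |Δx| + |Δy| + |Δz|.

d(Q,A) = 8 + 9.5 + 3 = 20.5
d(Q,B) = 13 + 13.5 + 0 = 26.5
d(Q,C) = 15.5 + 10 + 3.5 = 29
d(Q,D) = 10 + 14.5 + 7 = 31.5
The smallest is to A, so Q lies in the Voronoi region of A.

A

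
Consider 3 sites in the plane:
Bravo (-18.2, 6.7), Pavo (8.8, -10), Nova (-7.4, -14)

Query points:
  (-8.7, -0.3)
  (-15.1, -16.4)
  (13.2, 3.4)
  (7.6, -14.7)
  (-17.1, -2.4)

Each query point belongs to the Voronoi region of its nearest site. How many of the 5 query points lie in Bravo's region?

(-8.7, -0.3) — d² to each: Bravo:139.25, Pavo:400.34, Nova:189.38 → nearest is Bravo
(-15.1, -16.4) — d² to each: Bravo:543.22, Pavo:612.17, Nova:65.05 → nearest is Nova
(13.2, 3.4) — d² to each: Bravo:996.85, Pavo:198.92, Nova:727.12 → nearest is Pavo
(7.6, -14.7) — d² to each: Bravo:1123.6, Pavo:23.53, Nova:225.49 → nearest is Pavo
(-17.1, -2.4) — d² to each: Bravo:84.02, Pavo:728.57, Nova:228.65 → nearest is Bravo
2 of the 5 points have Bravo as nearest.

2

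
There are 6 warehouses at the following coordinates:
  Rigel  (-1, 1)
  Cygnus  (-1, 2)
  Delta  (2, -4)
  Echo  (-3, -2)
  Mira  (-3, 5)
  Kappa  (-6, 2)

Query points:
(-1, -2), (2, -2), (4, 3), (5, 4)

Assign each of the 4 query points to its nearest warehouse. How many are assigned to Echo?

1

(-1, -2) — d² to each: Rigel:9, Cygnus:16, Delta:13, Echo:4, Mira:53, Kappa:41 → nearest is Echo
(2, -2) — d² to each: Rigel:18, Cygnus:25, Delta:4, Echo:25, Mira:74, Kappa:80 → nearest is Delta
(4, 3) — d² to each: Rigel:29, Cygnus:26, Delta:53, Echo:74, Mira:53, Kappa:101 → nearest is Cygnus
(5, 4) — d² to each: Rigel:45, Cygnus:40, Delta:73, Echo:100, Mira:65, Kappa:125 → nearest is Cygnus
1 of the 4 points has Echo as nearest.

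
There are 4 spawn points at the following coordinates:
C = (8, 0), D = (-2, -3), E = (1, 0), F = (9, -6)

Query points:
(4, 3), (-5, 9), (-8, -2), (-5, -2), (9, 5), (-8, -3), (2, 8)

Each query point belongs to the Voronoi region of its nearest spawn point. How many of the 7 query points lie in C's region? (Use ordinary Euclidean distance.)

(4, 3) — d² to each: C:25, D:72, E:18, F:106 → nearest is E
(-5, 9) — d² to each: C:250, D:153, E:117, F:421 → nearest is E
(-8, -2) — d² to each: C:260, D:37, E:85, F:305 → nearest is D
(-5, -2) — d² to each: C:173, D:10, E:40, F:212 → nearest is D
(9, 5) — d² to each: C:26, D:185, E:89, F:121 → nearest is C
(-8, -3) — d² to each: C:265, D:36, E:90, F:298 → nearest is D
(2, 8) — d² to each: C:100, D:137, E:65, F:245 → nearest is E
1 of the 7 points has C as nearest.

1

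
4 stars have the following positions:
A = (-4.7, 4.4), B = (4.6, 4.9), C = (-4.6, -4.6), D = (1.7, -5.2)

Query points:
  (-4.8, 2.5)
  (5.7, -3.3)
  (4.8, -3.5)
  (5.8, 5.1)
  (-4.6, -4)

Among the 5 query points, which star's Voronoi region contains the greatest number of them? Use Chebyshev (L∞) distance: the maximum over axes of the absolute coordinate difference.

D

(-4.8, 2.5) — d to each: A:1.9, B:9.4, C:7.1, D:7.7 → nearest is A
(5.7, -3.3) — d to each: A:10.4, B:8.2, C:10.3, D:4 → nearest is D
(4.8, -3.5) — d to each: A:9.5, B:8.4, C:9.4, D:3.1 → nearest is D
(5.8, 5.1) — d to each: A:10.5, B:1.2, C:10.4, D:10.3 → nearest is B
(-4.6, -4) — d to each: A:8.4, B:9.2, C:0.6, D:6.3 → nearest is C
Tally — A:1, B:1, C:1, D:2. D captures the most (2).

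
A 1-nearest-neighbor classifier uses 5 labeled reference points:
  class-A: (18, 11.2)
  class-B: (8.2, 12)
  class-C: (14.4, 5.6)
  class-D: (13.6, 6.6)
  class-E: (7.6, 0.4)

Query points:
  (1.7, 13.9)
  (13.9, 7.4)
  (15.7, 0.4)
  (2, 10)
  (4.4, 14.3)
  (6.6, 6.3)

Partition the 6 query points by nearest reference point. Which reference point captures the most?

(1.7, 13.9) — d² to each: class-A:272.98, class-B:45.86, class-C:230.18, class-D:194.9, class-E:217.06 → nearest is class-B
(13.9, 7.4) — d² to each: class-A:31.25, class-B:53.65, class-C:3.49, class-D:0.73, class-E:88.69 → nearest is class-D
(15.7, 0.4) — d² to each: class-A:121.93, class-B:190.81, class-C:28.73, class-D:42.85, class-E:65.61 → nearest is class-C
(2, 10) — d² to each: class-A:257.44, class-B:42.44, class-C:173.12, class-D:146.12, class-E:123.52 → nearest is class-B
(4.4, 14.3) — d² to each: class-A:194.57, class-B:19.73, class-C:175.69, class-D:143.93, class-E:203.45 → nearest is class-B
(6.6, 6.3) — d² to each: class-A:153.97, class-B:35.05, class-C:61.33, class-D:49.09, class-E:35.81 → nearest is class-B
Tally — class-B:4, class-C:1, class-D:1. class-B captures the most (4).

class-B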